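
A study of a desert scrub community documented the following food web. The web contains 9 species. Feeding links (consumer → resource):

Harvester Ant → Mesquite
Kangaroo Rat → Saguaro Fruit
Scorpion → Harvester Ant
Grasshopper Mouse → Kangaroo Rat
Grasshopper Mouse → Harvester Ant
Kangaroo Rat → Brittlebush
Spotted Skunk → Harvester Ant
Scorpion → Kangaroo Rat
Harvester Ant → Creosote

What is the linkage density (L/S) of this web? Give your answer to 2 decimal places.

L/S = 1.00

There are L = 9 links among S = 9 species.
L/S = 9/9 = 1.0000 ≈ 1.00.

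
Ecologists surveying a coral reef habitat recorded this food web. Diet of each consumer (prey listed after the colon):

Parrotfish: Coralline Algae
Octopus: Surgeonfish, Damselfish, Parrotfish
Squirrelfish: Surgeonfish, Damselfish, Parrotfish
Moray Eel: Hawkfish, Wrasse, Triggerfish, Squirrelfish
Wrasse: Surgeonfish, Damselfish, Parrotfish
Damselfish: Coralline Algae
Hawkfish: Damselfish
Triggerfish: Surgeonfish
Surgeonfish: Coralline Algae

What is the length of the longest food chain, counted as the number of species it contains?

One longest chain: Coralline Algae → Surgeonfish → Squirrelfish → Moray Eel.
It has 4 species and 3 links.

4 species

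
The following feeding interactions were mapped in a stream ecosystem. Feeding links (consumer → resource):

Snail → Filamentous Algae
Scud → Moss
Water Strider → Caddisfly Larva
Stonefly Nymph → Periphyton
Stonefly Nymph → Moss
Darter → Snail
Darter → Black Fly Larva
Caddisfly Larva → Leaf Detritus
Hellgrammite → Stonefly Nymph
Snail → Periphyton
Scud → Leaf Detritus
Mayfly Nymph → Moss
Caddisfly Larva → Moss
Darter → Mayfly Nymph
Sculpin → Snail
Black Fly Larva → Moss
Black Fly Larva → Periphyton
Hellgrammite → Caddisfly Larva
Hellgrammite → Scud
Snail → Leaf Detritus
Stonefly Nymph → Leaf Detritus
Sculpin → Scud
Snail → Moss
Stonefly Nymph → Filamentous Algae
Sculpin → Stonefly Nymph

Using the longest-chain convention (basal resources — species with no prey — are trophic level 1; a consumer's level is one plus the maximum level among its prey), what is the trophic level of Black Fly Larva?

Periphyton has no prey (basal) → level 1.
Black Fly Larva eats Periphyton (level 1); other prey at levels: Moss 1 → level 2.

Trophic level 2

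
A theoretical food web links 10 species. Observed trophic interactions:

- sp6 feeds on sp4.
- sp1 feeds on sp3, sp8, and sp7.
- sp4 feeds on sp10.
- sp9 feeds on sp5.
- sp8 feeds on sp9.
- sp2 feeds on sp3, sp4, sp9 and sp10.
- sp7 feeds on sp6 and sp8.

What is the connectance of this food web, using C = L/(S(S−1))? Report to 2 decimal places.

C = 0.14

The web has S = 10 species and L = 13 feeding links.
C = L / (S(S−1)) = 13 / 90 = 0.1444 ≈ 0.14.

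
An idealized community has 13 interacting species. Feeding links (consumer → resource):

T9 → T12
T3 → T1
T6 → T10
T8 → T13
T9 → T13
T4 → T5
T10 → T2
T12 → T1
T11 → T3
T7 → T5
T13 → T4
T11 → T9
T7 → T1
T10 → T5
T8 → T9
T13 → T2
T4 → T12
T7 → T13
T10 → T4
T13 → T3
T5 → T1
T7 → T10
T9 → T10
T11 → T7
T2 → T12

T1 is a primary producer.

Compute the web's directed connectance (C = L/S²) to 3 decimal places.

The web has S = 13 species and L = 25 feeding links.
C = L / S² = 25 / 169 = 0.1479 ≈ 0.148.

C = 0.148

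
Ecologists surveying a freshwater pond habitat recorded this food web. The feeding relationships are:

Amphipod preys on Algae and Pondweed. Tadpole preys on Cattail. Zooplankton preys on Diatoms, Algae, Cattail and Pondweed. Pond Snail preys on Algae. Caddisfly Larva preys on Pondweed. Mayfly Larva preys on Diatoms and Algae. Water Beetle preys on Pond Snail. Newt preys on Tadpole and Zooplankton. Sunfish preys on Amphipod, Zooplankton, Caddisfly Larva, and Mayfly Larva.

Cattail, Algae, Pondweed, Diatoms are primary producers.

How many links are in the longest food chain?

One longest chain: Algae → Pond Snail → Water Beetle.
It has 3 species and 2 links.

2 links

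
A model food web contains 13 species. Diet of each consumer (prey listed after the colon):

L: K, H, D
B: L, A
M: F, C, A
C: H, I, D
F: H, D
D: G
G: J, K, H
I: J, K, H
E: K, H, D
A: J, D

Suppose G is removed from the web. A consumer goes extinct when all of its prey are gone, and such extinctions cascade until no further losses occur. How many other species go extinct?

1

Remove G.
Round 1: D (all prey gone) → extinct.
No further losses. Total secondary extinctions: 1.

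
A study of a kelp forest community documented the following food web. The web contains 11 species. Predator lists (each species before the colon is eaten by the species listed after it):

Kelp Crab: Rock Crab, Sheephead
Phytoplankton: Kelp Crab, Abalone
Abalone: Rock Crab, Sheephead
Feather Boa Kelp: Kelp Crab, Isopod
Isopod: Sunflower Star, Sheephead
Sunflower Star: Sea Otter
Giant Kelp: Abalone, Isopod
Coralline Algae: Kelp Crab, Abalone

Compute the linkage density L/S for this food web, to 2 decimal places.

L/S = 1.36

There are L = 15 links among S = 11 species.
L/S = 15/11 = 1.3636 ≈ 1.36.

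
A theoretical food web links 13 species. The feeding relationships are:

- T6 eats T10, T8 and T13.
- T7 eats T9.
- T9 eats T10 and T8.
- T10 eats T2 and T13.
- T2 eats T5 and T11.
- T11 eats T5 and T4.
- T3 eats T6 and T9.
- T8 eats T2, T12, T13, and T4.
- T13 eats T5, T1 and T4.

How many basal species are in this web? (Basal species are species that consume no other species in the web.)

Basal species (no prey listed): T4, T12, T5, T1.
Count: 4.

4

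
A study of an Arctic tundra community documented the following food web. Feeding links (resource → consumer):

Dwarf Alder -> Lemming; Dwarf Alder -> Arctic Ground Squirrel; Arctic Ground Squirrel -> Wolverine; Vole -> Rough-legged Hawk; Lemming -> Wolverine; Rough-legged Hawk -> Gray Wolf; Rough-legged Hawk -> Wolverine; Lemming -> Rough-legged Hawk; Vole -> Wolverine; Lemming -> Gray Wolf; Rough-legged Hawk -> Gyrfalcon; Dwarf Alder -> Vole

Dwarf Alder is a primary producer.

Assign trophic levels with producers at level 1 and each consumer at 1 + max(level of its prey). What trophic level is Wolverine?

Dwarf Alder is a producer → level 1.
Lemming eats Dwarf Alder → level 2.
Rough-legged Hawk eats Lemming (level 2); other prey at levels: Vole 2 → level 3.
Wolverine eats Rough-legged Hawk (level 3); other prey at levels: Lemming 2, Arctic Ground Squirrel 2, Vole 2 → level 4.

Trophic level 4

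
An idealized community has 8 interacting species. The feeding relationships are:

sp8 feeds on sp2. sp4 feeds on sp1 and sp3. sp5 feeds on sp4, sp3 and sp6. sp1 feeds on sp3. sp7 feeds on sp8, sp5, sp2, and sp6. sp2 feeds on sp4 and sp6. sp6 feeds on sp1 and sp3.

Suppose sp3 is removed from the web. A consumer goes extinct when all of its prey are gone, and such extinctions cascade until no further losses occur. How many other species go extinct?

Remove sp3.
Round 1: sp1 (all prey gone) → extinct.
Round 2: sp6 (all prey gone), sp4 (all prey gone) → extinct.
Round 3: sp2 (all prey gone), sp5 (all prey gone) → extinct.
Round 4: sp8 (all prey gone) → extinct.
Round 5: sp7 (all prey gone) → extinct.
No further losses. Total secondary extinctions: 7.

7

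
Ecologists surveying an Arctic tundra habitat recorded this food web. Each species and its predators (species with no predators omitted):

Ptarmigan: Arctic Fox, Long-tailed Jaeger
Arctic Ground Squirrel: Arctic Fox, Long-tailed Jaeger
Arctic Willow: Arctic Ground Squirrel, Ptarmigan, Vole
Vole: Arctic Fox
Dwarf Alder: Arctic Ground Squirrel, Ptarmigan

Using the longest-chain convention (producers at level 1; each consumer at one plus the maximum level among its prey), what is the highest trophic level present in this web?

Producers (level 1): Dwarf Alder, Arctic Willow.
Dwarf Alder → Arctic Ground Squirrel → Long-tailed Jaeger gives Long-tailed Jaeger level 3.
No species has a prey at level 3, so no species reaches level 4.

3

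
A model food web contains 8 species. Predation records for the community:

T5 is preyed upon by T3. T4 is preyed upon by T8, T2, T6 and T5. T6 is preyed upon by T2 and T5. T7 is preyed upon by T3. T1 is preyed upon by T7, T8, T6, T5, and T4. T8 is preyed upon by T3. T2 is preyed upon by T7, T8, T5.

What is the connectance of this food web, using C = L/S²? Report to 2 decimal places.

The web has S = 8 species and L = 17 feeding links.
C = L / S² = 17 / 64 = 0.2656 ≈ 0.27.

C = 0.27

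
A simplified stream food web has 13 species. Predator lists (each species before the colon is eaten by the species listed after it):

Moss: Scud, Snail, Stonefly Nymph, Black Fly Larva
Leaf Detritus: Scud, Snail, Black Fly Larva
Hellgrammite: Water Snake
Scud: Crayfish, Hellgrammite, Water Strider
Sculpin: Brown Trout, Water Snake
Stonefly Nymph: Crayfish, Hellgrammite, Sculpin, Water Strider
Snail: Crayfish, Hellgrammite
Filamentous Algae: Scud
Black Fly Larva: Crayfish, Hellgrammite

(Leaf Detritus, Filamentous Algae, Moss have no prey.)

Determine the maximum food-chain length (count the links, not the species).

3 links

One longest chain: Moss → Stonefly Nymph → Sculpin → Brown Trout.
It has 4 species and 3 links.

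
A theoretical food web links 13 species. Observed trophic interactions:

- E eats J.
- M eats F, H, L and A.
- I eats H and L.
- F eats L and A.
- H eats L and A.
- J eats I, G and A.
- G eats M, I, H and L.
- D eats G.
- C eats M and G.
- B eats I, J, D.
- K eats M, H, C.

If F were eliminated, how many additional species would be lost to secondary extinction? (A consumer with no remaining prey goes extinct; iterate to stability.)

Remove F.
Every predator of it retains at least one other prey: M still has A, L, H.
No consumer loses all prey, so no secondary extinctions occur.

0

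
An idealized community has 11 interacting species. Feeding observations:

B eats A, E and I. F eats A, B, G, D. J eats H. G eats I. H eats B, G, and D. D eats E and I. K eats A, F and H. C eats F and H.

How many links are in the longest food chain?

3 links

One longest chain: I → G → F → K.
It has 4 species and 3 links.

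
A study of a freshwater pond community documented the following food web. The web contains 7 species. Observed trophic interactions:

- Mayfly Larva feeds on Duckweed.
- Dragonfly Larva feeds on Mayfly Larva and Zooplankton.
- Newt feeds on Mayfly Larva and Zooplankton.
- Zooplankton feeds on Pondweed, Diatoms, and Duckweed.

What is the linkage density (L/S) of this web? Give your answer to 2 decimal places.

L/S = 1.14

There are L = 8 links among S = 7 species.
L/S = 8/7 = 1.1429 ≈ 1.14.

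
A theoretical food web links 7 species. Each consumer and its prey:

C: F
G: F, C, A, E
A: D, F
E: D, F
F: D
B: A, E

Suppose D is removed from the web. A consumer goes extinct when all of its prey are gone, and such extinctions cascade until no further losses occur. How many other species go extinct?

Remove D.
Round 1: F (all prey gone) → extinct.
Round 2: C (all prey gone), A (all prey gone), E (all prey gone) → extinct.
Round 3: B (all prey gone), G (all prey gone) → extinct.
No further losses. Total secondary extinctions: 6.

6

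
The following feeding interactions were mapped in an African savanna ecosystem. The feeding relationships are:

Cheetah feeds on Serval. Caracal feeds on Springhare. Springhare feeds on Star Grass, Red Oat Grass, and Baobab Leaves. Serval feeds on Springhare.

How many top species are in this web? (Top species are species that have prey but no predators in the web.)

2

Top species (has prey, but nothing eats it): Caracal, Cheetah.
Count: 2.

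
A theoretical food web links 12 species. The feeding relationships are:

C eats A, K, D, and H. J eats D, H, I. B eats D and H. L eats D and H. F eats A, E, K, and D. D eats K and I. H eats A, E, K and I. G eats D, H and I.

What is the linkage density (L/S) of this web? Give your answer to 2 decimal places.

L/S = 2.00

There are L = 24 links among S = 12 species.
L/S = 24/12 = 2.0000 ≈ 2.00.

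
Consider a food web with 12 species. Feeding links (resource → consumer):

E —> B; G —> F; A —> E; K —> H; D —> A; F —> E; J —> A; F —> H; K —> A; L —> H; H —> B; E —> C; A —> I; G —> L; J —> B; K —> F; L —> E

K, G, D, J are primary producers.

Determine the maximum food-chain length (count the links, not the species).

One longest chain: K → A → E → C.
It has 4 species and 3 links.

3 links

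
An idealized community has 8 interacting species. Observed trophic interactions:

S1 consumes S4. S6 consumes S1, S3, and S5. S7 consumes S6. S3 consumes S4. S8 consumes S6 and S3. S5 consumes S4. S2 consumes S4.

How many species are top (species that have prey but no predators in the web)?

Top species (has prey, but nothing eats it): S2, S7, S8.
Count: 3.

3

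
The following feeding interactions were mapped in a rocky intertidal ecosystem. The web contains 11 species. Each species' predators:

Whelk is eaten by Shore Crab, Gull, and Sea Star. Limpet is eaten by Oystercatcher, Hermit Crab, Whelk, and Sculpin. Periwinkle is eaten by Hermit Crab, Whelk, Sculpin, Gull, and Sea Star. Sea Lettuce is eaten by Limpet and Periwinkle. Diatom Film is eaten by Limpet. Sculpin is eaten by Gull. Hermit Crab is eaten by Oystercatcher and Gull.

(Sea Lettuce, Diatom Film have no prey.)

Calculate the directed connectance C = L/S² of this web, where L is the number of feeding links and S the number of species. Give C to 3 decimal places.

The web has S = 11 species and L = 18 feeding links.
C = L / S² = 18 / 121 = 0.1488 ≈ 0.149.

C = 0.149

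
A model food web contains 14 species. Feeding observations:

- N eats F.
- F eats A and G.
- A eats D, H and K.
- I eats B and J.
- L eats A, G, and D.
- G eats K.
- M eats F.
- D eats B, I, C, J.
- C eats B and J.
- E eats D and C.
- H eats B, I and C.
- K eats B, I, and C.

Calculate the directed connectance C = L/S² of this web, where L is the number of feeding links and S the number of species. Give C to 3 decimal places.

C = 0.138

The web has S = 14 species and L = 27 feeding links.
C = L / S² = 27 / 196 = 0.1378 ≈ 0.138.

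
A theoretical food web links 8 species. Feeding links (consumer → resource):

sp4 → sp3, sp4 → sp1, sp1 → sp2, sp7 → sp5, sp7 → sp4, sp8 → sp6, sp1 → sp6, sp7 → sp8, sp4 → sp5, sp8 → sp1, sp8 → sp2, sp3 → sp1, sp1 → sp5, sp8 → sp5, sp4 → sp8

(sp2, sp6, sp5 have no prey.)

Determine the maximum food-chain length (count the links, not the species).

One longest chain: sp2 → sp1 → sp3 → sp4 → sp7.
It has 5 species and 4 links.

4 links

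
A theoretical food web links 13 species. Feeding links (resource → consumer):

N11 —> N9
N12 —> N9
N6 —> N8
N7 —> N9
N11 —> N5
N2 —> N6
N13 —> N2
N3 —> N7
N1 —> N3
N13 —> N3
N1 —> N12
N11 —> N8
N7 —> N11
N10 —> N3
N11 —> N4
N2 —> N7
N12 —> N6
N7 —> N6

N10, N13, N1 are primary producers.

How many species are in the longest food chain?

5 species

One longest chain: N10 → N3 → N7 → N11 → N4.
It has 5 species and 4 links.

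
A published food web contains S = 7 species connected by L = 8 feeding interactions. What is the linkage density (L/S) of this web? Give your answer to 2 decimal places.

There are L = 8 links among S = 7 species.
L/S = 8/7 = 1.1429 ≈ 1.14.

L/S = 1.14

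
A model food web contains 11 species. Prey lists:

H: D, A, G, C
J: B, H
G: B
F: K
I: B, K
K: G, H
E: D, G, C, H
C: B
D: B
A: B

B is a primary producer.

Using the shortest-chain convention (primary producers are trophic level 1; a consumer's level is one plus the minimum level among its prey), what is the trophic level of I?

Trophic level 2

B is a producer → level 1.
I eats B → level 2.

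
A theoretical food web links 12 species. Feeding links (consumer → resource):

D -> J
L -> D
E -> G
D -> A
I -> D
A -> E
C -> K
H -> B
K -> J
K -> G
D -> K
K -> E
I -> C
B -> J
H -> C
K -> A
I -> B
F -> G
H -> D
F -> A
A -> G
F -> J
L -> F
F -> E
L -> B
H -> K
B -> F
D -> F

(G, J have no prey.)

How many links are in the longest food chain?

One longest chain: G → E → A → K → D → H.
It has 6 species and 5 links.

5 links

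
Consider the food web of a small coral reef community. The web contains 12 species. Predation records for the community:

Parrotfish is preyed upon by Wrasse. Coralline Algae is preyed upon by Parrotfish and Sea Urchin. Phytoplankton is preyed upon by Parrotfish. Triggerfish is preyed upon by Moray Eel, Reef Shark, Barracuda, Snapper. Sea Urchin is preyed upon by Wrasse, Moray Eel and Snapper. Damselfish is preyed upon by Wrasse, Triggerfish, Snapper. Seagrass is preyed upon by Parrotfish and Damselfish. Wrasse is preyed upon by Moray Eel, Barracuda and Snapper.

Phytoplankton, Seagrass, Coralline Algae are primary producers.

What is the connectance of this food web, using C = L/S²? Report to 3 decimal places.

The web has S = 12 species and L = 19 feeding links.
C = L / S² = 19 / 144 = 0.1319 ≈ 0.132.

C = 0.132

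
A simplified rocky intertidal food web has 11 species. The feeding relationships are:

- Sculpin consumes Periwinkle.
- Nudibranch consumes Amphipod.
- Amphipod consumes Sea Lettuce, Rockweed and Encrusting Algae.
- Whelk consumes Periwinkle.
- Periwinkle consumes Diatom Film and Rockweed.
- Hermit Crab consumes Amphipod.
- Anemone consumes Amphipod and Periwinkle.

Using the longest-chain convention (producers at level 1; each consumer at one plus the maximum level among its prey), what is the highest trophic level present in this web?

3

Producers (level 1): Encrusting Algae, Diatom Film, Sea Lettuce, Rockweed.
Diatom Film → Periwinkle → Whelk gives Whelk level 3.
No species has a prey at level 3, so no species reaches level 4.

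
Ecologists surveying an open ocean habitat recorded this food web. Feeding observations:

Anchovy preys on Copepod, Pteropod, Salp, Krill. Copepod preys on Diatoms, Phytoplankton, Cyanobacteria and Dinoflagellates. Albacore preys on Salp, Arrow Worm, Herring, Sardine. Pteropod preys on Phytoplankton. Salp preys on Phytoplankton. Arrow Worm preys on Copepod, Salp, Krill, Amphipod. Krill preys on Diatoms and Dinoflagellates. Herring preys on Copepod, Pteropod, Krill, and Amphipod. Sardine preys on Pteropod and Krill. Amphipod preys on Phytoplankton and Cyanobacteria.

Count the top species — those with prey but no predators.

Top species (has prey, but nothing eats it): Anchovy, Albacore.
Count: 2.

2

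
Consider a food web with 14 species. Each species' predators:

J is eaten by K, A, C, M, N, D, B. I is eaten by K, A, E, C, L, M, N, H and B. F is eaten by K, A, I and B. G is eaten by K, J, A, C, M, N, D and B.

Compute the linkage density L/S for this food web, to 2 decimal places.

There are L = 28 links among S = 14 species.
L/S = 28/14 = 2.0000 ≈ 2.00.

L/S = 2.00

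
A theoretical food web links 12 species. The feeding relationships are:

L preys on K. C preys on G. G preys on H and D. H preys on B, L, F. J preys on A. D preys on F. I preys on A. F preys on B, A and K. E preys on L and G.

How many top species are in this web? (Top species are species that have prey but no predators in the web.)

Top species (has prey, but nothing eats it): J, I, C, E.
Count: 4.

4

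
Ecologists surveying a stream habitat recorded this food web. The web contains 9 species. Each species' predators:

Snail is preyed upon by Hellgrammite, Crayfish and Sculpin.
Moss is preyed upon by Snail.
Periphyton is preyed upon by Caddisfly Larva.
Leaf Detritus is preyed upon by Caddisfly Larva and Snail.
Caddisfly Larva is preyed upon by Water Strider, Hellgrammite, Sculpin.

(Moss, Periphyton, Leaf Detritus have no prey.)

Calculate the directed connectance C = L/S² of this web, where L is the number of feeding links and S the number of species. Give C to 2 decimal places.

The web has S = 9 species and L = 10 feeding links.
C = L / S² = 10 / 81 = 0.1235 ≈ 0.12.

C = 0.12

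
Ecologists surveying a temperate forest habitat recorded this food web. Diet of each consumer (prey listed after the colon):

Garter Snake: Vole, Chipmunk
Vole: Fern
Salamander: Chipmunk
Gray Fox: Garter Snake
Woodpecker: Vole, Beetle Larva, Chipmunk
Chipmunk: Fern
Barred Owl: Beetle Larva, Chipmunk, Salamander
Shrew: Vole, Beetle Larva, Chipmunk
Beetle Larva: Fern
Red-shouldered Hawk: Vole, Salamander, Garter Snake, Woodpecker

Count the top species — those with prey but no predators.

Top species (has prey, but nothing eats it): Shrew, Gray Fox, Red-shouldered Hawk, Barred Owl.
Count: 4.

4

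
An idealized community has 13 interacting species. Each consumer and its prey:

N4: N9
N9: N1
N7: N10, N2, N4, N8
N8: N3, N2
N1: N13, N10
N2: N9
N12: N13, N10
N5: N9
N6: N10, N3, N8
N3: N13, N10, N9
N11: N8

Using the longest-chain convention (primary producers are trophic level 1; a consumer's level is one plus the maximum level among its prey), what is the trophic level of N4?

Trophic level 4

N13 is a producer → level 1.
N1 eats N13 (level 1); other prey at levels: N10 1 → level 2.
N9 eats N1 → level 3.
N4 eats N9 → level 4.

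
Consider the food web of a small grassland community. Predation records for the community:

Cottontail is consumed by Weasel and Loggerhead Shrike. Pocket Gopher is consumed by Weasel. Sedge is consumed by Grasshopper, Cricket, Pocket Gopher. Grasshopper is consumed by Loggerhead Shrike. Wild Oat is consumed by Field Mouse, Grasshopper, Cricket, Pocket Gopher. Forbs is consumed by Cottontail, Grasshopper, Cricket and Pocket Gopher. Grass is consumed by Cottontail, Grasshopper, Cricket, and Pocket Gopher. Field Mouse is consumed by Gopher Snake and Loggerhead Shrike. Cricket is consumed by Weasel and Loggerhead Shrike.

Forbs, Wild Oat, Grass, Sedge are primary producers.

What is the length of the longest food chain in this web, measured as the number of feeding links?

One longest chain: Forbs → Grasshopper → Loggerhead Shrike.
It has 3 species and 2 links.

2 links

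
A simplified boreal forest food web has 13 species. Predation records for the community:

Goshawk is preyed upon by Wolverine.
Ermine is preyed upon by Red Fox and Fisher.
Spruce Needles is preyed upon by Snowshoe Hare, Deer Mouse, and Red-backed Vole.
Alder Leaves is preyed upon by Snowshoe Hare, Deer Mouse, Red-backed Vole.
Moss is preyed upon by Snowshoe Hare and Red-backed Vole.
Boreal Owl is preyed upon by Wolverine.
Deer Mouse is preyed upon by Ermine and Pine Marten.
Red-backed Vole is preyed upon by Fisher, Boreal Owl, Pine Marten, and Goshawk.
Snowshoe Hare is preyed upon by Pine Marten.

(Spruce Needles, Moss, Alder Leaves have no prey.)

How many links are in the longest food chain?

One longest chain: Spruce Needles → Deer Mouse → Ermine → Fisher.
It has 4 species and 3 links.

3 links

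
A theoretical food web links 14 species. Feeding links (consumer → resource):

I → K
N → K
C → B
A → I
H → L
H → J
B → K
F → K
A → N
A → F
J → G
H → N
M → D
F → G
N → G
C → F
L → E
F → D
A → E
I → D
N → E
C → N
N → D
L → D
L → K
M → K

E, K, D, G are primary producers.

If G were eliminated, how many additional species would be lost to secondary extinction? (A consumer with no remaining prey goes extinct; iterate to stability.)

1

Remove G.
Round 1: J (all prey gone) → extinct.
No further losses. Total secondary extinctions: 1.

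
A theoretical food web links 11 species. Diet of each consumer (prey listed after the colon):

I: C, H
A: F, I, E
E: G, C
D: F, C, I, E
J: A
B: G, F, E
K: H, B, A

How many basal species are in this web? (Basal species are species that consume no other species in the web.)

Basal species (no prey listed): G, F, C, H.
Count: 4.

4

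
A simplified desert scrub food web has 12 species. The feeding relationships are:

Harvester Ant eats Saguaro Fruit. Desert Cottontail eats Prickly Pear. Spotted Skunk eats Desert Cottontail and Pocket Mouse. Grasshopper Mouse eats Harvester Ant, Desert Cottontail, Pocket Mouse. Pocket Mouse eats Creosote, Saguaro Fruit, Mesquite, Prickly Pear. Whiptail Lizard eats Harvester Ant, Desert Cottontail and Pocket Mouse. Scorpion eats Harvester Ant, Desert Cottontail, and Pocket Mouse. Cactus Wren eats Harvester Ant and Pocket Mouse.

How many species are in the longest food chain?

One longest chain: Saguaro Fruit → Pocket Mouse → Whiptail Lizard.
It has 3 species and 2 links.

3 species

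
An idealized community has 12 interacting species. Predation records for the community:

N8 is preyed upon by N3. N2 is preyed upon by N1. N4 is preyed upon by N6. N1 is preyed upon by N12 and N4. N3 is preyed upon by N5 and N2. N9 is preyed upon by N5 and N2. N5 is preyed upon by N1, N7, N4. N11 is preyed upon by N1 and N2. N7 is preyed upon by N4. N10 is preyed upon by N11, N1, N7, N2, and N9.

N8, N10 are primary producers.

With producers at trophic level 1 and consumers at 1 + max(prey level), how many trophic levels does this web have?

Producers (level 1): N8, N10.
N8 → N3 → N5 → N7 → N4 → N6 gives N6 level 6.
No species has a prey at level 6, so no species reaches level 7.

6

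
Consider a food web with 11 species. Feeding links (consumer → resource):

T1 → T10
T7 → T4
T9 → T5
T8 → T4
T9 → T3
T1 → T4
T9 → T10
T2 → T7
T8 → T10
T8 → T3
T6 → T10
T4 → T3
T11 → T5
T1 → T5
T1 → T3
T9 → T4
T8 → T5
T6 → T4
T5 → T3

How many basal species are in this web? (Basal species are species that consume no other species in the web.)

Basal species (no prey listed): T10, T3.
Count: 2.

2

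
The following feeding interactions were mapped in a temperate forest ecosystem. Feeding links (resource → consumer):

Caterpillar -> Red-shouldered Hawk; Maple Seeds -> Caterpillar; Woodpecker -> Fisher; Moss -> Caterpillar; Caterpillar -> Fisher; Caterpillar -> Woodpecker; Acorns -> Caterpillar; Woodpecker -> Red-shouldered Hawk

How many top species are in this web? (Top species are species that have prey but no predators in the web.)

Top species (has prey, but nothing eats it): Red-shouldered Hawk, Fisher.
Count: 2.

2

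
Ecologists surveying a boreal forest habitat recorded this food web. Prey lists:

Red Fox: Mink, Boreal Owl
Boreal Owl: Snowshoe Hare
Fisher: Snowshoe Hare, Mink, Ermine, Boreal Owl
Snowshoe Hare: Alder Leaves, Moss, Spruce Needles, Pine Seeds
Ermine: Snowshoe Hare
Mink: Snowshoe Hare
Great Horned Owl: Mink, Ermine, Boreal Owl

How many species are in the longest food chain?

One longest chain: Alder Leaves → Snowshoe Hare → Mink → Red Fox.
It has 4 species and 3 links.

4 species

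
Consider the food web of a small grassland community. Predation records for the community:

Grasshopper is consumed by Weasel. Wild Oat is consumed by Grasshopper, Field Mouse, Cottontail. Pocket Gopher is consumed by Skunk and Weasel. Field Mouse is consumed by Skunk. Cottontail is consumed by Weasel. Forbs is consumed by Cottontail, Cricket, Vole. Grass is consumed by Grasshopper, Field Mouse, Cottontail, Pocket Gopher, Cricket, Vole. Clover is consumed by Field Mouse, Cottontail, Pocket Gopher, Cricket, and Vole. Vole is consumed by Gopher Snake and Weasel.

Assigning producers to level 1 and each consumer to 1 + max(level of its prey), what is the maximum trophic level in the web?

3

Producers (level 1): Forbs, Grass, Clover, Wild Oat.
Forbs → Cottontail → Weasel gives Weasel level 3.
No species has a prey at level 3, so no species reaches level 4.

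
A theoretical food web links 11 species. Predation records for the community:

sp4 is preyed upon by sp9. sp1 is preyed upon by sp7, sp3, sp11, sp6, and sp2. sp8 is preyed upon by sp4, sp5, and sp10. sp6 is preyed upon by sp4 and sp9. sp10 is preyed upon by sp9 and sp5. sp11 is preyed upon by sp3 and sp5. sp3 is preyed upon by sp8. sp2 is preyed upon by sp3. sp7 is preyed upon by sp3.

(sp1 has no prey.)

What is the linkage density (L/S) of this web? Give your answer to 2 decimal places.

L/S = 1.64

There are L = 18 links among S = 11 species.
L/S = 18/11 = 1.6364 ≈ 1.64.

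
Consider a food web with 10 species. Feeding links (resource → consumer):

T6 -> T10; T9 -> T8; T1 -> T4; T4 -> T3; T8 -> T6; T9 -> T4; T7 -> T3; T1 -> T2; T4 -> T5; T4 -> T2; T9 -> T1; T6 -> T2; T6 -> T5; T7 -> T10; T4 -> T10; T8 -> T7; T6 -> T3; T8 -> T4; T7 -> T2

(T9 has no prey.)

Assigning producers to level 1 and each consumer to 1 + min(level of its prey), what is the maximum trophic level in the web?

Producers (level 1): T9.
Following each consumer down to its lowest-level prey: T9 → T1 → T2 (levels 1 through 3).
All prey of T2 (T1 2, T4 2, T7 3, T6 3) are at level 2 or above, so T2 is at level 1 + 2 = 3.
Every consumer has at least one prey at level 2 or below, so none exceeds level 3.

3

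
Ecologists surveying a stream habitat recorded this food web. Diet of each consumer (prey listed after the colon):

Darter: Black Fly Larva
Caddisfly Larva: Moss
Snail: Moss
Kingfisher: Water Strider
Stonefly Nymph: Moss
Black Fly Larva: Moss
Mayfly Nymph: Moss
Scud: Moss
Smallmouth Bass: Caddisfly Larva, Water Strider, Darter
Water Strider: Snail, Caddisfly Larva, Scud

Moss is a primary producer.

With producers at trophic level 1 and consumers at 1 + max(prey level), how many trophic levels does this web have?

4

Producers (level 1): Moss.
Moss → Snail → Water Strider → Kingfisher gives Kingfisher level 4.
No species has a prey at level 4, so no species reaches level 5.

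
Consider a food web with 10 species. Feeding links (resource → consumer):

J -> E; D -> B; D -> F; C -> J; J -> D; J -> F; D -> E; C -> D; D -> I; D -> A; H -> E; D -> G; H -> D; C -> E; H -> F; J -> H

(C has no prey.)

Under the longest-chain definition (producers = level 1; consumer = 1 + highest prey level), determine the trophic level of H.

Trophic level 3

C is a producer → level 1.
J eats C → level 2.
H eats J → level 3.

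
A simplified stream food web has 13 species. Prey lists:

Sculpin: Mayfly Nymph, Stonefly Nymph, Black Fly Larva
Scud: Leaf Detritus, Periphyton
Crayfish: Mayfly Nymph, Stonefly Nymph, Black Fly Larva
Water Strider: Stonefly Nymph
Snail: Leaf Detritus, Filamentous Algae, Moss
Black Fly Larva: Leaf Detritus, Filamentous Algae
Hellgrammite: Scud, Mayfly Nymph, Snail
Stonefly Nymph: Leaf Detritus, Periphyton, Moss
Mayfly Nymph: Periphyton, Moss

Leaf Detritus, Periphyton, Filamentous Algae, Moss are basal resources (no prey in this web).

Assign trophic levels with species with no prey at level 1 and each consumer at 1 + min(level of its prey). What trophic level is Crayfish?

Leaf Detritus has no prey (basal) → level 1.
Black Fly Larva eats Leaf Detritus → level 2.
Crayfish eats Black Fly Larva → level 3.
No prey of Crayfish is below level 2, so 3 is the minimum.

Trophic level 3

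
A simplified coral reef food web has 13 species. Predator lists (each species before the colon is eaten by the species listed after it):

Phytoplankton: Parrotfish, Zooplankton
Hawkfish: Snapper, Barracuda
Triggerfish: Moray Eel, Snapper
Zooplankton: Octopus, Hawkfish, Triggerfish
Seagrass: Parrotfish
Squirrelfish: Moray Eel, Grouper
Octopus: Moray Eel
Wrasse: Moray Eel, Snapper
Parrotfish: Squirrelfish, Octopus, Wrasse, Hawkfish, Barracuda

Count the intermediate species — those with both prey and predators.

Intermediate species (has both prey and predators): Parrotfish, Zooplankton, Squirrelfish, Octopus, Wrasse, Hawkfish, Triggerfish.
Count: 7.

7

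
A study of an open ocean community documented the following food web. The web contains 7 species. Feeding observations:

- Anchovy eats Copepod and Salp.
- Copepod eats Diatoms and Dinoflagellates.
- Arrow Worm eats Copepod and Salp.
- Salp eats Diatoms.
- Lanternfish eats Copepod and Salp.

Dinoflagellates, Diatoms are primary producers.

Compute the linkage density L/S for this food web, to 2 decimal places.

There are L = 9 links among S = 7 species.
L/S = 9/7 = 1.2857 ≈ 1.29.

L/S = 1.29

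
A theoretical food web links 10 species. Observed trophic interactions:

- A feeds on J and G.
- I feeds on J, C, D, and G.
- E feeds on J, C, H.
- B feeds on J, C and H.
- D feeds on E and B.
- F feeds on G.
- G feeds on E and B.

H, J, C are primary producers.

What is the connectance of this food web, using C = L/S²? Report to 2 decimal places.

C = 0.17

The web has S = 10 species and L = 17 feeding links.
C = L / S² = 17 / 100 = 0.1700 ≈ 0.17.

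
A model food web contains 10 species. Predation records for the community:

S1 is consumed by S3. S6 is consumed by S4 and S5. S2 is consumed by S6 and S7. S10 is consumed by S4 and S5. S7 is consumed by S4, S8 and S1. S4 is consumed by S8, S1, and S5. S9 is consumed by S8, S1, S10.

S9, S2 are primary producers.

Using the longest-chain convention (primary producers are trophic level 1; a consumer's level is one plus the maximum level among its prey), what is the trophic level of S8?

S2 is a producer → level 1.
S6 eats S2 → level 2.
S4 eats S6 (level 2); other prey at levels: S7 2, S10 2 → level 3.
S8 eats S4 (level 3); other prey at levels: S9 1, S7 2 → level 4.

Trophic level 4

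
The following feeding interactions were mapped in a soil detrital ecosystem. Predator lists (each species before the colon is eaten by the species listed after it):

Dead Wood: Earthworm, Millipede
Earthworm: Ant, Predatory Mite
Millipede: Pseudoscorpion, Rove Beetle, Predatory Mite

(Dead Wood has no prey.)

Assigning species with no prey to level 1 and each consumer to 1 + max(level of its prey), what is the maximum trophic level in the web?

3

Basal resources (level 1): Dead Wood.
Dead Wood → Earthworm → Predatory Mite gives Predatory Mite level 3.
No species has a prey at level 3, so no species reaches level 4.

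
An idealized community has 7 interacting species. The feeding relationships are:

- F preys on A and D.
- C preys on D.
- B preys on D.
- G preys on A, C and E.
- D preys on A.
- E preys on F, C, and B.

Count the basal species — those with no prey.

1

Basal species (no prey listed): A.
Count: 1.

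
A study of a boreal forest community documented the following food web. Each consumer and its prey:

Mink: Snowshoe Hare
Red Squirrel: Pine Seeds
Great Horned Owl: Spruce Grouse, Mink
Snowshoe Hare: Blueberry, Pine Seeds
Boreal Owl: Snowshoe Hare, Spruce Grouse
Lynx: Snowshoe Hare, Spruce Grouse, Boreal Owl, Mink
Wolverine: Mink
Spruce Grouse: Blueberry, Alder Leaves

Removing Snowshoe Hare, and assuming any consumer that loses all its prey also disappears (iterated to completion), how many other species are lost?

Remove Snowshoe Hare.
Round 1: Mink (all prey gone) → extinct.
Round 2: Wolverine (all prey gone) → extinct.
No further losses. Total secondary extinctions: 2.

2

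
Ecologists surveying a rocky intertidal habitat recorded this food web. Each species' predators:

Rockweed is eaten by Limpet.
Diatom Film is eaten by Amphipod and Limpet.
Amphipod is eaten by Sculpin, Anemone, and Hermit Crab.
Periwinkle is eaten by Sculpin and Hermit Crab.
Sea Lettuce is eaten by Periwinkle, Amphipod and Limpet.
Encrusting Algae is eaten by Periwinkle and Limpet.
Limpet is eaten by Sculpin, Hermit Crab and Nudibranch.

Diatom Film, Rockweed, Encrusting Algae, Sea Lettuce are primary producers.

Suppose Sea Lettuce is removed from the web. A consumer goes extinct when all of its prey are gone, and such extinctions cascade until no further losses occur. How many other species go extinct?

0

Remove Sea Lettuce.
Every predator of it retains at least one other prey: Periwinkle still has Encrusting Algae; Amphipod still has Diatom Film; Limpet still has Diatom Film, Rockweed, Encrusting Algae.
No consumer loses all prey, so no secondary extinctions occur.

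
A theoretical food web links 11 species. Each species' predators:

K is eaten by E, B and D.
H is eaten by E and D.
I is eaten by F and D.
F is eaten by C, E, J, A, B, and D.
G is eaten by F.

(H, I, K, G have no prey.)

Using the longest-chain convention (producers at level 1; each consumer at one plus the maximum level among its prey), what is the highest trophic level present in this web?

Producers (level 1): H, I, K, G.
I → F → B gives B level 3.
No species has a prey at level 3, so no species reaches level 4.

3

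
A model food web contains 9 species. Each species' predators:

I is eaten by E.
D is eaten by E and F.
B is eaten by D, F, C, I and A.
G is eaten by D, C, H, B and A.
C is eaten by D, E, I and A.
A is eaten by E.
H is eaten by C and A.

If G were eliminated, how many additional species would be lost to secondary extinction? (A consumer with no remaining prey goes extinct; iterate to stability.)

Remove G.
Round 1: B (all prey gone), H (all prey gone) → extinct.
Round 2: C (all prey gone) → extinct.
Round 3: A (all prey gone), I (all prey gone), D (all prey gone) → extinct.
Round 4: E (all prey gone), F (all prey gone) → extinct.
No further losses. Total secondary extinctions: 8.

8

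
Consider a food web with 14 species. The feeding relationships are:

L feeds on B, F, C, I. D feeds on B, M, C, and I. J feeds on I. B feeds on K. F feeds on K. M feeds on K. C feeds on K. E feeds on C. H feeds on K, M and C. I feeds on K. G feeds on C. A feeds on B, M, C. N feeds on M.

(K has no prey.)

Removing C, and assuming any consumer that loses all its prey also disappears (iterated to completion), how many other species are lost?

Remove C.
Round 1: E (all prey gone), G (all prey gone) → extinct.
No further losses. Total secondary extinctions: 2.

2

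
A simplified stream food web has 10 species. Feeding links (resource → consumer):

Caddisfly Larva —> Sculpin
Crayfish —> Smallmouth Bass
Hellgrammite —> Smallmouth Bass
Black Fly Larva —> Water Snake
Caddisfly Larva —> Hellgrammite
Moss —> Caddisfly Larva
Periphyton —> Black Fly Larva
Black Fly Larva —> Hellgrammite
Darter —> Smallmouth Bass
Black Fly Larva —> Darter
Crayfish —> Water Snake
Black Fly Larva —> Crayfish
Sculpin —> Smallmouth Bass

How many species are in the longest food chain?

One longest chain: Moss → Caddisfly Larva → Sculpin → Smallmouth Bass.
It has 4 species and 3 links.

4 species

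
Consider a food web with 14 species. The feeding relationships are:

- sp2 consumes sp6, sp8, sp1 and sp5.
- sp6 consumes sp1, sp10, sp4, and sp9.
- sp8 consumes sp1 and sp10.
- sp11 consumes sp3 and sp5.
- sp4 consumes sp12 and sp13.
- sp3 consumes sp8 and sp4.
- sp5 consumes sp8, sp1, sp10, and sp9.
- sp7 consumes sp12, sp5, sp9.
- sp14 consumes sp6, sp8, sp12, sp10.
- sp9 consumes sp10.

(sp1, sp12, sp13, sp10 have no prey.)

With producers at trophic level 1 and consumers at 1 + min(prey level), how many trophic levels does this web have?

3

Producers (level 1): sp1, sp12, sp13, sp10.
Following each consumer down to its lowest-level prey: sp1 → sp5 → sp11 (levels 1 through 3).
All prey of sp11 (sp5 2, sp3 3) are at level 2 or above, so sp11 is at level 1 + 2 = 3.
Every consumer has at least one prey at level 2 or below, so none exceeds level 3.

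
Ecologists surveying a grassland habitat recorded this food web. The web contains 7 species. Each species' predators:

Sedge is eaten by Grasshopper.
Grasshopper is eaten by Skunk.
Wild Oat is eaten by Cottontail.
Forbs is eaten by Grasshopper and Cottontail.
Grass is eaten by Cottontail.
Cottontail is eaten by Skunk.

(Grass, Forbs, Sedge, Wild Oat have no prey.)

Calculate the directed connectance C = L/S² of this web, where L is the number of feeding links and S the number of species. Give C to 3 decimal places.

The web has S = 7 species and L = 7 feeding links.
C = L / S² = 7 / 49 = 0.1429 ≈ 0.143.

C = 0.143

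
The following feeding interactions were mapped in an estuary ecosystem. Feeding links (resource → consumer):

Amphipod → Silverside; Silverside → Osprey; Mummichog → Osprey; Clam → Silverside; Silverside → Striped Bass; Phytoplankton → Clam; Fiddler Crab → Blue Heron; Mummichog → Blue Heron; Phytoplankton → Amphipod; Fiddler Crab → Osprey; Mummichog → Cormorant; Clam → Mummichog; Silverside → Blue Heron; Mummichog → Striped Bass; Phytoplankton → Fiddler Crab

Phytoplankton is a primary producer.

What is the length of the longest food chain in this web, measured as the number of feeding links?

One longest chain: Phytoplankton → Amphipod → Silverside → Osprey.
It has 4 species and 3 links.

3 links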